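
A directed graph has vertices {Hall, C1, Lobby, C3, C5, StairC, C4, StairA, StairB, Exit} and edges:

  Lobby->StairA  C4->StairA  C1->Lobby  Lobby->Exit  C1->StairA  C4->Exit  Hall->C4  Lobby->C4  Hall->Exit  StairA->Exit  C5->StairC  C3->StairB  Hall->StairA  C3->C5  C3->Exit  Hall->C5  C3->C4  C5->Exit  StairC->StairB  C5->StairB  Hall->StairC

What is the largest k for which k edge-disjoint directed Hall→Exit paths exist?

4

Assign every edge capacity 1; by Menger, the answer equals the max flow.
Path Hall→Exit (+1); total 1.
Path Hall→C5→Exit (+1); total 2.
Path Hall→C4→Exit (+1); total 3.
Path Hall→StairA→Exit (+1); total 4.
No residual Hall→Exit path; max flow = 4.
Certifying cut of size 4: {Hall→C4, Hall→C5, Hall→Exit, Hall→StairA}.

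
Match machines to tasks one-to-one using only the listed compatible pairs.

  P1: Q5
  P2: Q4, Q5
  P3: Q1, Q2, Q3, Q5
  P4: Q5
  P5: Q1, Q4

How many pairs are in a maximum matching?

Unit-capacity flow: source→left, listed edges, right→sink; max matching = max flow.
Augmenting path P1→Q5 (+1); matched 1.
Augmenting path P2→Q4 (+1); matched 2.
Augmenting path P3→Q1 (+1); matched 3.
Augmenting path P5→Q1→P3→Q2 (+1); matched 4.
No augmenting path remains; maximum matching = 4.
König certificate: {P2, P3, P5, Q5} is a vertex cover of size 4 (every listed pair touches it), so no matching can be larger.

4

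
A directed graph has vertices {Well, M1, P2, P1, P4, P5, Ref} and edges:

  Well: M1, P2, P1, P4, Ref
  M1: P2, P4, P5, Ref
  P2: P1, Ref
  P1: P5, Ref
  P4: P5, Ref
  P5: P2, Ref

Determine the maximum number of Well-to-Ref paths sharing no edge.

Assign every edge capacity 1; by Menger, the answer equals the max flow.
Path Well→Ref (+1); total 1.
Path Well→M1→Ref (+1); total 2.
Path Well→P2→Ref (+1); total 3.
Path Well→P1→Ref (+1); total 4.
Path Well→P4→Ref (+1); total 5.
No residual Well→Ref path; max flow = 5.
Certifying cut of size 5: {Well→M1, Well→P1, Well→P2, Well→P4, Well→Ref}.

5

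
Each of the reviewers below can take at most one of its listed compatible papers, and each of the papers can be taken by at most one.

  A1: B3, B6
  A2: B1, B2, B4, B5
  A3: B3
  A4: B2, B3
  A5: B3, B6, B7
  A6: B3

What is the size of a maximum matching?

5

Unit-capacity flow: source→left, listed edges, right→sink; max matching = max flow.
Augmenting path A1→B3 (+1); matched 1.
Augmenting path A2→B1 (+1); matched 2.
Augmenting path A4→B2 (+1); matched 3.
Augmenting path A5→B6 (+1); matched 4.
Augmenting path A3→B3→A1→B6→A5→B7 (+1); matched 5.
No augmenting path remains; maximum matching = 5.
König certificate: {A1, A2, A4, A5, B3} is a vertex cover of size 5 (every listed pair touches it), so no matching can be larger.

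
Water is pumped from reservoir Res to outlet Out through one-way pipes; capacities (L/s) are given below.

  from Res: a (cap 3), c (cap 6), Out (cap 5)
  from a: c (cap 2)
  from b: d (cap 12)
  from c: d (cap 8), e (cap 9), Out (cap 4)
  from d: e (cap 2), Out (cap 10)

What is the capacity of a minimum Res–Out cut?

13

Augment Res→Out: bottleneck 5, flow now 5.
Augment Res→c→Out: bottleneck 4, flow now 9.
Augment Res→c→d→Out: bottleneck 2, flow now 11.
Augment Res→a→c→d→Out: bottleneck 2, flow now 13.
No augmenting path remains; maximum flow = 13.
By max-flow min-cut, the minimum cut capacity equals the max flow.
In the residual graph, reachable from Res: {Res, a}.
Min-cut edges: Res→c (6), Res→Out (5), a→c (2); capacity 6 + 5 + 2 = 13.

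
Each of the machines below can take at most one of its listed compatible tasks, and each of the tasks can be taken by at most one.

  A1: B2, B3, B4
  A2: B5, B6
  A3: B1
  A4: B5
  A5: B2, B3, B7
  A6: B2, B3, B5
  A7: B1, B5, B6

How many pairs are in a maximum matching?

Unit-capacity flow: source→left, listed edges, right→sink; max matching = max flow.
Augmenting path A1→B2 (+1); matched 1.
Augmenting path A2→B5 (+1); matched 2.
Augmenting path A3→B1 (+1); matched 3.
Augmenting path A5→B3 (+1); matched 4.
Augmenting path A7→B6 (+1); matched 5.
Augmenting path A6→B2→A1→B4 (+1); matched 6.
No augmenting path remains; maximum matching = 6.
König certificate: {A1, A5, A6, B1, B5, B6} is a vertex cover of size 6 (every listed pair touches it), so no matching can be larger.

6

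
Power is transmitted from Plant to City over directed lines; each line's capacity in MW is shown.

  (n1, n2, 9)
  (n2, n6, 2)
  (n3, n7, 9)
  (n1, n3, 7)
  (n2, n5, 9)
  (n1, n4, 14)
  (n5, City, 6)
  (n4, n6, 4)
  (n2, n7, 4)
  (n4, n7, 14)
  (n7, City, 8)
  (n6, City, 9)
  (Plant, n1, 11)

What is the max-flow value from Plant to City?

11

Augment Plant→n1→n2→n5→City: bottleneck 6, flow now 6.
Augment Plant→n1→n2→n6→City: bottleneck 2, flow now 8.
Augment Plant→n1→n2→n7→City: bottleneck 1, flow now 9.
Augment Plant→n1→n3→n7→City: bottleneck 2, flow now 11.
No augmenting path remains; maximum flow = 11.
In the residual graph, reachable from Plant: {Plant}.
Min-cut edges: Plant→n1 (11); capacity 11 = 11.
This cut is saturated, so no flow can exceed 11.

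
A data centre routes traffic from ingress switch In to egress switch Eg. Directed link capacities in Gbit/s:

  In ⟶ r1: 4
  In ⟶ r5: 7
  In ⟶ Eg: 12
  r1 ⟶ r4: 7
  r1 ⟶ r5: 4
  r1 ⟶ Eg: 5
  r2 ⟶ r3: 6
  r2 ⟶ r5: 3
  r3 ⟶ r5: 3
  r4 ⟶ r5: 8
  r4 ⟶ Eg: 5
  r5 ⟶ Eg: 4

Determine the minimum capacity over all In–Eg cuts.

20

Augment In→Eg: bottleneck 12, flow now 12.
Augment In→r1→Eg: bottleneck 4, flow now 16.
Augment In→r5→Eg: bottleneck 4, flow now 20.
No augmenting path remains; maximum flow = 20.
By max-flow min-cut, the minimum cut capacity equals the max flow.
In the residual graph, reachable from In: {In, r5}.
Min-cut edges: In→r1 (4), In→Eg (12), r5→Eg (4); capacity 4 + 12 + 4 = 20.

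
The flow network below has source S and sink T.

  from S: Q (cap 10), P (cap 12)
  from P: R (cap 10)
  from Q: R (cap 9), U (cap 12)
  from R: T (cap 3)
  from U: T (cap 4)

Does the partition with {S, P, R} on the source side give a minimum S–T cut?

No — its capacity is 13, but the minimum cut has capacity 7.

Given cut capacity: 10 + 3 = 13.
Augment S→P→R→T: bottleneck 3, flow now 3.
Augment S→Q→U→T: bottleneck 4, flow now 7.
No augmenting path remains; maximum flow = 7.
In the residual graph, reachable from S: {S, P, Q, R, U}.
Min-cut edges: R→T (3), U→T (4); capacity 3 + 4 = 7.
Cut capacity 13 exceeds the max flow 7, so it is not minimum.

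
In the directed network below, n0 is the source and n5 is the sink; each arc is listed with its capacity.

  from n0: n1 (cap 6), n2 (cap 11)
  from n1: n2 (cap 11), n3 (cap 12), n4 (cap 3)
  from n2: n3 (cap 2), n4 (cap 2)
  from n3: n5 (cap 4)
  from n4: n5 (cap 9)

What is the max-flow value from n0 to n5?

Augment n0→n1→n3→n5: bottleneck 4, flow now 4.
Augment n0→n1→n4→n5: bottleneck 2, flow now 6.
Augment n0→n2→n4→n5: bottleneck 2, flow now 8.
Augment n0→n2→n3→n1→n4→n5: bottleneck 1, flow now 9. (uses reverse residual edge)
No augmenting path remains; maximum flow = 9.
In the residual graph, reachable from n0: {n0, n1, n2, n3}.
Min-cut edges: n1→n4 (3), n2→n4 (2), n3→n5 (4); capacity 3 + 2 + 4 = 9.
This cut is saturated, so no flow can exceed 9.

9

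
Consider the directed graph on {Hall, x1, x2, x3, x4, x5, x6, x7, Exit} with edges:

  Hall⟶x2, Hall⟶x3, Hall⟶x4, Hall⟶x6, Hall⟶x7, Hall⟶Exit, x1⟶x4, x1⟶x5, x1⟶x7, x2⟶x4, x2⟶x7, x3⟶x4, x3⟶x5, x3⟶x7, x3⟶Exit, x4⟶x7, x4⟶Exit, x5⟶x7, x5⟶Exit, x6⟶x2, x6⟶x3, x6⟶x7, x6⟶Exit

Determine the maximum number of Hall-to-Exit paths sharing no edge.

4

Assign every edge capacity 1; by Menger, the answer equals the max flow.
Path Hall→Exit (+1); total 1.
Path Hall→x3→Exit (+1); total 2.
Path Hall→x4→Exit (+1); total 3.
Path Hall→x6→Exit (+1); total 4.
No residual Hall→Exit path; max flow = 4.
Certifying cut of size 4: {Hall→Exit, Hall→x3, Hall→x6, x4→Exit}.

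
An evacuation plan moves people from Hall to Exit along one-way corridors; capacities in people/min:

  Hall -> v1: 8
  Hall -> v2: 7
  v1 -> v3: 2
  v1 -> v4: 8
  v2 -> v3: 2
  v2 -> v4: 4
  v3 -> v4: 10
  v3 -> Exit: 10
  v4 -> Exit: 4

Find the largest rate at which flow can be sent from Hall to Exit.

8

Augment Hall→v1→v3→Exit: bottleneck 2, flow now 2.
Augment Hall→v1→v4→Exit: bottleneck 4, flow now 6.
Augment Hall→v2→v3→Exit: bottleneck 2, flow now 8.
No augmenting path remains; maximum flow = 8.
In the residual graph, reachable from Hall: {Hall, v1, v2, v4}.
Min-cut edges: v1→v3 (2), v2→v3 (2), v4→Exit (4); capacity 2 + 2 + 4 = 8.
This cut is saturated, so no flow can exceed 8.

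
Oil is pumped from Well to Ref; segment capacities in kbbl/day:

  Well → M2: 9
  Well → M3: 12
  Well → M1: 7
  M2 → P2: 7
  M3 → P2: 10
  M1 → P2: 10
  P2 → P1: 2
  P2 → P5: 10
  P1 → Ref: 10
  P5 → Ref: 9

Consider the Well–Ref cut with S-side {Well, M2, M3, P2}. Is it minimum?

Given cut capacity: 7 + 2 + 10 = 19.
Augment Well→M2→P2→P1→Ref: bottleneck 2, flow now 2.
Augment Well→M2→P2→P5→Ref: bottleneck 5, flow now 7.
Augment Well→M3→P2→P5→Ref: bottleneck 4, flow now 11.
No augmenting path remains; maximum flow = 11.
In the residual graph, reachable from Well: {Well, M2, M3, M1, P2, P5}.
Min-cut edges: P2→P1 (2), P5→Ref (9); capacity 2 + 9 = 11.
Cut capacity 19 exceeds the max flow 11, so it is not minimum.

No — its capacity is 19, but the minimum cut has capacity 11.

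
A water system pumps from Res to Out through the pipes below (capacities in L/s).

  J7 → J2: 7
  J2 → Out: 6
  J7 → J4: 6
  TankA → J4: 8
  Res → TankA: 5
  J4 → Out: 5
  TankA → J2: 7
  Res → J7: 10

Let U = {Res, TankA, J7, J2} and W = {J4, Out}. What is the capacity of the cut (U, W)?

Edges leaving {Res, TankA, J7, J2}: TankA→J4 (8), J7→J4 (6), J2→Out (6).
Cut capacity = 8 + 6 + 6 = 20.

20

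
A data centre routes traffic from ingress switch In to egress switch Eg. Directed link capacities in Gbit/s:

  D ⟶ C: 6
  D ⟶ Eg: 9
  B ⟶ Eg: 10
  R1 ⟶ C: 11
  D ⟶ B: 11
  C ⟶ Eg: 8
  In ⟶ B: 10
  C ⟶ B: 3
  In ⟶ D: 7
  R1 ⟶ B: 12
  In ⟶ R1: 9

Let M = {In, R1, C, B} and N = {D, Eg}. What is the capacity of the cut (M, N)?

Edges leaving {In, R1, C, B}: In→D (7), C→Eg (8), B→Eg (10).
Cut capacity = 7 + 8 + 10 = 25.

25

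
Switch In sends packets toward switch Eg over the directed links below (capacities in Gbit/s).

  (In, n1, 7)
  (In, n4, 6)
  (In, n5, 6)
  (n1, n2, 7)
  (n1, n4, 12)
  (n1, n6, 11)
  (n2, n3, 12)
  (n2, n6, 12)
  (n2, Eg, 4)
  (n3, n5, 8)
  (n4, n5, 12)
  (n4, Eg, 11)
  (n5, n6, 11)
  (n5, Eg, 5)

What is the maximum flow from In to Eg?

Augment In→n4→Eg: bottleneck 6, flow now 6.
Augment In→n5→Eg: bottleneck 5, flow now 11.
Augment In→n1→n2→Eg: bottleneck 4, flow now 15.
Augment In→n1→n4→Eg: bottleneck 3, flow now 18.
No augmenting path remains; maximum flow = 18.
In the residual graph, reachable from In: {In, n5, n6}.
Min-cut edges: In→n1 (7), In→n4 (6), n5→Eg (5); capacity 7 + 6 + 5 = 18.
This cut is saturated, so no flow can exceed 18.

18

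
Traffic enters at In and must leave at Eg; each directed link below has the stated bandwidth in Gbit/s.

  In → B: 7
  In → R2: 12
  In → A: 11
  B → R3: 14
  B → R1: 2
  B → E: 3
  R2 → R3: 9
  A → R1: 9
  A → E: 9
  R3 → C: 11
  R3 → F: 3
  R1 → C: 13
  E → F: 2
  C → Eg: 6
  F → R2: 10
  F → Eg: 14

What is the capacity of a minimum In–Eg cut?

Augment In→B→R3→C→Eg: bottleneck 6, flow now 6.
Augment In→B→R3→F→Eg: bottleneck 1, flow now 7.
Augment In→R2→R3→F→Eg: bottleneck 2, flow now 9.
Augment In→A→E→F→Eg: bottleneck 2, flow now 11.
No augmenting path remains; maximum flow = 11.
By max-flow min-cut, the minimum cut capacity equals the max flow.
In the residual graph, reachable from In: {In, B, R2, A, R3, R1, E, C}.
Min-cut edges: R3→F (3), E→F (2), C→Eg (6); capacity 3 + 2 + 6 = 11.

11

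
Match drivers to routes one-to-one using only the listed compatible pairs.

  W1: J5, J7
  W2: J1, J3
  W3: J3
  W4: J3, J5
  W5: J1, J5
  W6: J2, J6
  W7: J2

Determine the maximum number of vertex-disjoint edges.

Unit-capacity flow: source→left, listed edges, right→sink; max matching = max flow.
Augmenting path W1→J5 (+1); matched 1.
Augmenting path W2→J1 (+1); matched 2.
Augmenting path W3→J3 (+1); matched 3.
Augmenting path W6→J2 (+1); matched 4.
Augmenting path W4→J5→W1→J7 (+1); matched 5.
Augmenting path W7→J2→W6→J6 (+1); matched 6.
No augmenting path remains; maximum matching = 6.
König certificate: {W1, W6, W7, J1, J3, J5} is a vertex cover of size 6 (every listed pair touches it), so no matching can be larger.

6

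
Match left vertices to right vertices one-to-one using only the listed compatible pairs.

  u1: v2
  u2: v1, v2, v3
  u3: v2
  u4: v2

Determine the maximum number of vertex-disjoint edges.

Unit-capacity flow: source→left, listed edges, right→sink; max matching = max flow.
Augmenting path u1→v2 (+1); matched 1.
Augmenting path u2→v1 (+1); matched 2.
No augmenting path remains; maximum matching = 2.
König certificate: {u2, v2} is a vertex cover of size 2 (every listed pair touches it), so no matching can be larger.

2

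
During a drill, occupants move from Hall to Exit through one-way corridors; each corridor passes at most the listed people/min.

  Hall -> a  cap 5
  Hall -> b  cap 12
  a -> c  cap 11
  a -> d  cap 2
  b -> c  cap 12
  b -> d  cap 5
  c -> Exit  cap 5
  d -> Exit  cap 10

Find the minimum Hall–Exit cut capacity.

12

Augment Hall→a→c→Exit: bottleneck 5, flow now 5.
Augment Hall→b→d→Exit: bottleneck 5, flow now 10.
Augment Hall→b→c→a→d→Exit: bottleneck 2, flow now 12. (uses reverse residual edge)
No augmenting path remains; maximum flow = 12.
By max-flow min-cut, the minimum cut capacity equals the max flow.
In the residual graph, reachable from Hall: {Hall, a, b, c}.
Min-cut edges: a→d (2), b→d (5), c→Exit (5); capacity 2 + 5 + 5 = 12.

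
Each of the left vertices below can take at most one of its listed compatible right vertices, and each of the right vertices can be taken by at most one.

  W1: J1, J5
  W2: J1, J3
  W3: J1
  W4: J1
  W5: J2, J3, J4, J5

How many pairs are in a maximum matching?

Unit-capacity flow: source→left, listed edges, right→sink; max matching = max flow.
Augmenting path W1→J1 (+1); matched 1.
Augmenting path W2→J3 (+1); matched 2.
Augmenting path W5→J2 (+1); matched 3.
Augmenting path W3→J1→W1→J5 (+1); matched 4.
No augmenting path remains; maximum matching = 4.
König certificate: {W1, W2, W5, J1} is a vertex cover of size 4 (every listed pair touches it), so no matching can be larger.

4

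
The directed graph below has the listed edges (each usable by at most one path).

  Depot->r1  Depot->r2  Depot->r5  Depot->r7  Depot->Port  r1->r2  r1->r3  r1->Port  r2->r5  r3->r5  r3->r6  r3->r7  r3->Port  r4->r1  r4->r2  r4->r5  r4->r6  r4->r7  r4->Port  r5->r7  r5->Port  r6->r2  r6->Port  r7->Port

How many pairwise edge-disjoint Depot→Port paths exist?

Assign every edge capacity 1; by Menger, the answer equals the max flow.
Path Depot→Port (+1); total 1.
Path Depot→r1→Port (+1); total 2.
Path Depot→r5→Port (+1); total 3.
Path Depot→r7→Port (+1); total 4.
No residual Depot→Port path; max flow = 4.
Certifying cut of size 4: {Depot→Port, Depot→r1, r5→Port, r7→Port}.

4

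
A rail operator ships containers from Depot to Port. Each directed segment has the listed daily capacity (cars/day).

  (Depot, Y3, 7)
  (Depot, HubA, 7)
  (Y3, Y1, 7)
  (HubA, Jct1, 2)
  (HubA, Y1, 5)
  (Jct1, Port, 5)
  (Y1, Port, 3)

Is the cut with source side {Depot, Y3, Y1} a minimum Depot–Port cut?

No — its capacity is 10, but the minimum cut has capacity 5.

Given cut capacity: 7 + 3 = 10.
Augment Depot→Y3→Y1→Port: bottleneck 3, flow now 3.
Augment Depot→HubA→Jct1→Port: bottleneck 2, flow now 5.
No augmenting path remains; maximum flow = 5.
In the residual graph, reachable from Depot: {Depot, Y3, HubA, Y1}.
Min-cut edges: HubA→Jct1 (2), Y1→Port (3); capacity 2 + 3 = 5.
Cut capacity 10 exceeds the max flow 5, so it is not minimum.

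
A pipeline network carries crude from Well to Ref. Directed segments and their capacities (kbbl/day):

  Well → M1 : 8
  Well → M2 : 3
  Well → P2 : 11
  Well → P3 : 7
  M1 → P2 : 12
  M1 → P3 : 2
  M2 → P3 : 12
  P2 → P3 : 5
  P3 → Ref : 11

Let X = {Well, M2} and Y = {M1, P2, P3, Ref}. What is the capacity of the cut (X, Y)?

38

Edges leaving {Well, M2}: Well→M1 (8), Well→P2 (11), Well→P3 (7), M2→P3 (12).
Cut capacity = 8 + 11 + 7 + 12 = 38.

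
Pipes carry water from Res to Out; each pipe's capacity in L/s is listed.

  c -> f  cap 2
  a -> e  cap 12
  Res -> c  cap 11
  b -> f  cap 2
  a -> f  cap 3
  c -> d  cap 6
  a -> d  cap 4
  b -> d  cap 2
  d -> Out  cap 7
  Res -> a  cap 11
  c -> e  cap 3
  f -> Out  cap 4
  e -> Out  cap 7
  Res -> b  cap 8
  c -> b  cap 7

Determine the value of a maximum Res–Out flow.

18

Augment Res→a→d→Out: bottleneck 4, flow now 4.
Augment Res→a→e→Out: bottleneck 7, flow now 11.
Augment Res→b→d→Out: bottleneck 2, flow now 13.
Augment Res→b→f→Out: bottleneck 2, flow now 15.
Augment Res→c→d→Out: bottleneck 1, flow now 16.
Augment Res→c→f→Out: bottleneck 2, flow now 18.
No augmenting path remains; maximum flow = 18.
In the residual graph, reachable from Res: {Res, a, b, c, d, e, f}.
Min-cut edges: d→Out (7), e→Out (7), f→Out (4); capacity 7 + 7 + 4 = 18.
This cut is saturated, so no flow can exceed 18.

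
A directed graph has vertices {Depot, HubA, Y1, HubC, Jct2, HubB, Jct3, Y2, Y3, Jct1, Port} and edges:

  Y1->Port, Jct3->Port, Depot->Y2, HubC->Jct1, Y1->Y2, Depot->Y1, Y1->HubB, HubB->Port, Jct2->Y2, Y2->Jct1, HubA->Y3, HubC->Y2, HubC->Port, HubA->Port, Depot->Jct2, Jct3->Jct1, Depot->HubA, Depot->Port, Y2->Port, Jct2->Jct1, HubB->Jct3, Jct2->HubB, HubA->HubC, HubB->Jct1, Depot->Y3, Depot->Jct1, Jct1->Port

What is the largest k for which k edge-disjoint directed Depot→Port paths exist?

6

Assign every edge capacity 1; by Menger, the answer equals the max flow.
Path Depot→Port (+1); total 1.
Path Depot→HubA→Port (+1); total 2.
Path Depot→Y1→Port (+1); total 3.
Path Depot→Y2→Port (+1); total 4.
Path Depot→Jct1→Port (+1); total 5.
Path Depot→Jct2→HubB→Port (+1); total 6.
No residual Depot→Port path; max flow = 6.
Certifying cut of size 6: {Depot→HubA, Depot→Jct1, Depot→Jct2, Depot→Port, Depot→Y1, Depot→Y2}.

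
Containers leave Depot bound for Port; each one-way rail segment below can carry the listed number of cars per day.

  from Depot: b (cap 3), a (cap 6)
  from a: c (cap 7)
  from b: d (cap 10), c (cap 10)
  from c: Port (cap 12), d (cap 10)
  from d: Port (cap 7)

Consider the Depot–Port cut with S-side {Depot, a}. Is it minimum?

No — its capacity is 10, but the minimum cut has capacity 9.

Given cut capacity: 3 + 7 = 10.
Augment Depot→a→c→Port: bottleneck 6, flow now 6.
Augment Depot→b→c→Port: bottleneck 3, flow now 9.
No augmenting path remains; maximum flow = 9.
In the residual graph, reachable from Depot: {Depot}.
Min-cut edges: Depot→a (6), Depot→b (3); capacity 6 + 3 = 9.
Cut capacity 10 exceeds the max flow 9, so it is not minimum.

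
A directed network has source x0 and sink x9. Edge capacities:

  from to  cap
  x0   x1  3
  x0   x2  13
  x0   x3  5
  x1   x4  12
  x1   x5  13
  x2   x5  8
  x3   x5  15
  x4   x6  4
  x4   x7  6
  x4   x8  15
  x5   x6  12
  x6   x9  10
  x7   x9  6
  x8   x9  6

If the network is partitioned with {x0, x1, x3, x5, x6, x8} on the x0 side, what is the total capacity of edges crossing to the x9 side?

41

Edges leaving {x0, x1, x3, x5, x6, x8}: x0→x2 (13), x1→x4 (12), x6→x9 (10), x8→x9 (6).
Cut capacity = 13 + 12 + 10 + 6 = 41.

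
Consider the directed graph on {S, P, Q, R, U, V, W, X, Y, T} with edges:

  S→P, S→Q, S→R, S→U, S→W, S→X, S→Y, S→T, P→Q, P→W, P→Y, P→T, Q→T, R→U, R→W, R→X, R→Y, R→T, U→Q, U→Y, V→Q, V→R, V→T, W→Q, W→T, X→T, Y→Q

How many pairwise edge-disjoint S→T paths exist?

Assign every edge capacity 1; by Menger, the answer equals the max flow.
Path S→T (+1); total 1.
Path S→P→T (+1); total 2.
Path S→Q→T (+1); total 3.
Path S→R→T (+1); total 4.
Path S→W→T (+1); total 5.
Path S→X→T (+1); total 6.
No residual S→T path; max flow = 6.
Certifying cut of size 6: {Q→T, S→P, S→R, S→T, S→W, S→X}.

6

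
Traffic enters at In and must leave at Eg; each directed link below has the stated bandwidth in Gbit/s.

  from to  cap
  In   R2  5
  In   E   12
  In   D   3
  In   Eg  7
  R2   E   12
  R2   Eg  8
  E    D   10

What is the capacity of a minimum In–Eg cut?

Augment In→Eg: bottleneck 7, flow now 7.
Augment In→R2→Eg: bottleneck 5, flow now 12.
No augmenting path remains; maximum flow = 12.
By max-flow min-cut, the minimum cut capacity equals the max flow.
In the residual graph, reachable from In: {In, E, D}.
Min-cut edges: In→R2 (5), In→Eg (7); capacity 5 + 7 = 12.

12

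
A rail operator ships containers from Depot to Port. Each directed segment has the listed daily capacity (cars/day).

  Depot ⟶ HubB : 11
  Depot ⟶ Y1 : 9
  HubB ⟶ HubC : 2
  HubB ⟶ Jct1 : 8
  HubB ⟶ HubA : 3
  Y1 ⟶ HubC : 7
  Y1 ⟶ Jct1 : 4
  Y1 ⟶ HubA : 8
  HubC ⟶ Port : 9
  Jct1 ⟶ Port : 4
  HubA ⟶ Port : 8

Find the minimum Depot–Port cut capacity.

Augment Depot→HubB→HubC→Port: bottleneck 2, flow now 2.
Augment Depot→HubB→Jct1→Port: bottleneck 4, flow now 6.
Augment Depot→HubB→HubA→Port: bottleneck 3, flow now 9.
Augment Depot→Y1→HubC→Port: bottleneck 7, flow now 16.
Augment Depot→Y1→HubA→Port: bottleneck 2, flow now 18.
No augmenting path remains; maximum flow = 18.
By max-flow min-cut, the minimum cut capacity equals the max flow.
In the residual graph, reachable from Depot: {Depot, HubB, Jct1}.
Min-cut edges: Depot→Y1 (9), HubB→HubC (2), HubB→HubA (3), Jct1→Port (4); capacity 9 + 2 + 3 + 4 = 18.

18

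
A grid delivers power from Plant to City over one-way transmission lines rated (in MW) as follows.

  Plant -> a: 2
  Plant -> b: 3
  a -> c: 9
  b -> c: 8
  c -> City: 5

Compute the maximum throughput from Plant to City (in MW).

Augment Plant→a→c→City: bottleneck 2, flow now 2.
Augment Plant→b→c→City: bottleneck 3, flow now 5.
No augmenting path remains; maximum flow = 5.
In the residual graph, reachable from Plant: {Plant}.
Min-cut edges: Plant→a (2), Plant→b (3); capacity 2 + 3 = 5.
This cut is saturated, so no flow can exceed 5.

5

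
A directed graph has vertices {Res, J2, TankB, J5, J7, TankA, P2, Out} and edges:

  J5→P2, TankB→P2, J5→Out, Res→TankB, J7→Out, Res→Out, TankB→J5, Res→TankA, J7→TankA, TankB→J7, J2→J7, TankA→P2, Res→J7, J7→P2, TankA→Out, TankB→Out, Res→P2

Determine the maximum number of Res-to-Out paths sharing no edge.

4

Assign every edge capacity 1; by Menger, the answer equals the max flow.
Path Res→Out (+1); total 1.
Path Res→TankB→Out (+1); total 2.
Path Res→J7→Out (+1); total 3.
Path Res→TankA→Out (+1); total 4.
No residual Res→Out path; max flow = 4.
Certifying cut of size 4: {Res→J7, Res→Out, Res→TankA, Res→TankB}.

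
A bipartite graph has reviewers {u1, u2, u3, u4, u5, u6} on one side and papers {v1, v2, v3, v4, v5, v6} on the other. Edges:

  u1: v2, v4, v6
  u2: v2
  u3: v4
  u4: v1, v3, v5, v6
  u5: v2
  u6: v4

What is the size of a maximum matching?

4

Unit-capacity flow: source→left, listed edges, right→sink; max matching = max flow.
Augmenting path u1→v2 (+1); matched 1.
Augmenting path u3→v4 (+1); matched 2.
Augmenting path u4→v1 (+1); matched 3.
Augmenting path u2→v2→u1→v6 (+1); matched 4.
No augmenting path remains; maximum matching = 4.
König certificate: {u1, u4, v2, v4} is a vertex cover of size 4 (every listed pair touches it), so no matching can be larger.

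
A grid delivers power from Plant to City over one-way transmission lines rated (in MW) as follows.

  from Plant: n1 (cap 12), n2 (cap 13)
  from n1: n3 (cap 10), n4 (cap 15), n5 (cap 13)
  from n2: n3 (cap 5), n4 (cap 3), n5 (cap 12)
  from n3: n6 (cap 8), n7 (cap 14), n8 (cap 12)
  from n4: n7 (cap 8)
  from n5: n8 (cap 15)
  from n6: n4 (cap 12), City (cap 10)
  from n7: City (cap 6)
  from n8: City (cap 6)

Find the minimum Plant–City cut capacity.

20

Augment Plant→n1→n3→n6→City: bottleneck 8, flow now 8.
Augment Plant→n1→n3→n7→City: bottleneck 2, flow now 10.
Augment Plant→n1→n4→n7→City: bottleneck 2, flow now 12.
Augment Plant→n2→n3→n7→City: bottleneck 2, flow now 14.
Augment Plant→n2→n3→n8→City: bottleneck 3, flow now 17.
Augment Plant→n2→n5→n8→City: bottleneck 3, flow now 20.
No augmenting path remains; maximum flow = 20.
By max-flow min-cut, the minimum cut capacity equals the max flow.
In the residual graph, reachable from Plant: {Plant, n1, n2, n3, n4, n5, n7, n8}.
Min-cut edges: n3→n6 (8), n7→City (6), n8→City (6); capacity 8 + 6 + 6 = 20.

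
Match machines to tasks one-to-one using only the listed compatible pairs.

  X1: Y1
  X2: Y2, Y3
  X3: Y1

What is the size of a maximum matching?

2

Unit-capacity flow: source→left, listed edges, right→sink; max matching = max flow.
Augmenting path X1→Y1 (+1); matched 1.
Augmenting path X2→Y2 (+1); matched 2.
No augmenting path remains; maximum matching = 2.
König certificate: {X2, Y1} is a vertex cover of size 2 (every listed pair touches it), so no matching can be larger.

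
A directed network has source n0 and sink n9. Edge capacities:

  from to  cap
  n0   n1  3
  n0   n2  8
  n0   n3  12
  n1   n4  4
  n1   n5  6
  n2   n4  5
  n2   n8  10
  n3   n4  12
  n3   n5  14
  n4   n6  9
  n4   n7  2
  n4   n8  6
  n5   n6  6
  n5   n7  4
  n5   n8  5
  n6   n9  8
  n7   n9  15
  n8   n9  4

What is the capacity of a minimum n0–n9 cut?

18

Augment n0→n2→n8→n9: bottleneck 4, flow now 4.
Augment n0→n1→n4→n6→n9: bottleneck 3, flow now 7.
Augment n0→n2→n4→n6→n9: bottleneck 4, flow now 11.
Augment n0→n3→n4→n6→n9: bottleneck 1, flow now 12.
Augment n0→n3→n4→n7→n9: bottleneck 2, flow now 14.
Augment n0→n3→n5→n7→n9: bottleneck 4, flow now 18.
No augmenting path remains; maximum flow = 18.
By max-flow min-cut, the minimum cut capacity equals the max flow.
In the residual graph, reachable from n0: {n0, n1, n2, n3, n4, n5, n6, n8}.
Min-cut edges: n4→n7 (2), n5→n7 (4), n6→n9 (8), n8→n9 (4); capacity 2 + 4 + 8 + 4 = 18.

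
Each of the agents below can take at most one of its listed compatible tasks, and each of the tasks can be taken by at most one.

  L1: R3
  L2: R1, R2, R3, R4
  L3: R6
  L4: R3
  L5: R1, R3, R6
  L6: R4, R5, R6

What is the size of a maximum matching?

Unit-capacity flow: source→left, listed edges, right→sink; max matching = max flow.
Augmenting path L1→R3 (+1); matched 1.
Augmenting path L2→R1 (+1); matched 2.
Augmenting path L3→R6 (+1); matched 3.
Augmenting path L6→R4 (+1); matched 4.
Augmenting path L5→R1→L2→R2 (+1); matched 5.
No augmenting path remains; maximum matching = 5.
König certificate: {L2, L3, L5, L6, R3} is a vertex cover of size 5 (every listed pair touches it), so no matching can be larger.

5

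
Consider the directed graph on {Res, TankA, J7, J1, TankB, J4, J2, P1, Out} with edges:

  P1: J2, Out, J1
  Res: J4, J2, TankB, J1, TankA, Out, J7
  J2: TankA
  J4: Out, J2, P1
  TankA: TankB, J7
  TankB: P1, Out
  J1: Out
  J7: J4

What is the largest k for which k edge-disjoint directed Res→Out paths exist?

5

Assign every edge capacity 1; by Menger, the answer equals the max flow.
Path Res→Out (+1); total 1.
Path Res→J1→Out (+1); total 2.
Path Res→TankB→Out (+1); total 3.
Path Res→J4→Out (+1); total 4.
Path Res→TankA→TankB→P1→Out (+1); total 5.
No residual Res→Out path; max flow = 5.
Certifying cut of size 5: {J1→Out, J4→Out, P1→Out, Res→Out, TankB→Out}.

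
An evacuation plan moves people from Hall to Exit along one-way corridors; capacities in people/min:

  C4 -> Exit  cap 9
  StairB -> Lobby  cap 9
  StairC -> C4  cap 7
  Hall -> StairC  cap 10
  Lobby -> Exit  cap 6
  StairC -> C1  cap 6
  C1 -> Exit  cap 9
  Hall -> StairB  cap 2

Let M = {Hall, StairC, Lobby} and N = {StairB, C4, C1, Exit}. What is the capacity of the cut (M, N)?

Edges leaving {Hall, StairC, Lobby}: Hall→StairB (2), StairC→C4 (7), StairC→C1 (6), Lobby→Exit (6).
Cut capacity = 2 + 7 + 6 + 6 = 21.

21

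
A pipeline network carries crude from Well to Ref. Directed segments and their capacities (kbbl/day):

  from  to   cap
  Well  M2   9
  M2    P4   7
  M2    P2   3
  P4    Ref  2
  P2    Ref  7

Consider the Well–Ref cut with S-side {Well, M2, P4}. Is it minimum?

Yes — it is a minimum cut (capacity 5).

Given cut capacity: 3 + 2 = 5.
Augment Well→M2→P4→Ref: bottleneck 2, flow now 2.
Augment Well→M2→P2→Ref: bottleneck 3, flow now 5.
No augmenting path remains; maximum flow = 5.
Cut capacity 5 equals the max flow, so it is a minimum cut.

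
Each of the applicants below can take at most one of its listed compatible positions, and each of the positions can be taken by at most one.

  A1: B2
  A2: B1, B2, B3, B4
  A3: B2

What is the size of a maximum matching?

Unit-capacity flow: source→left, listed edges, right→sink; max matching = max flow.
Augmenting path A1→B2 (+1); matched 1.
Augmenting path A2→B1 (+1); matched 2.
No augmenting path remains; maximum matching = 2.
König certificate: {A2, B2} is a vertex cover of size 2 (every listed pair touches it), so no matching can be larger.

2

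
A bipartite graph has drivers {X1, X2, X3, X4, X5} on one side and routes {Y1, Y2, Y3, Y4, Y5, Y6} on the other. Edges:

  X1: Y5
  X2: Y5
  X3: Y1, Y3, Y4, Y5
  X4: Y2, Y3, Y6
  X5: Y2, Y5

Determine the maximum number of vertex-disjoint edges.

Unit-capacity flow: source→left, listed edges, right→sink; max matching = max flow.
Augmenting path X1→Y5 (+1); matched 1.
Augmenting path X3→Y1 (+1); matched 2.
Augmenting path X4→Y2 (+1); matched 3.
Augmenting path X5→Y2→X4→Y3 (+1); matched 4.
No augmenting path remains; maximum matching = 4.
König certificate: {X3, X4, X5, Y5} is a vertex cover of size 4 (every listed pair touches it), so no matching can be larger.

4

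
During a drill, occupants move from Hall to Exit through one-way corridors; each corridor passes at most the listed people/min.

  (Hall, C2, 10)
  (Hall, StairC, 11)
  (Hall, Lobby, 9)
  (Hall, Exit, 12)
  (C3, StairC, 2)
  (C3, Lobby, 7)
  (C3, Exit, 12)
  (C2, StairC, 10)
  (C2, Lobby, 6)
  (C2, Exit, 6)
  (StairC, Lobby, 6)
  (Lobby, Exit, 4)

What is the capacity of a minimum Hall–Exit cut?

Augment Hall→Exit: bottleneck 12, flow now 12.
Augment Hall→C2→Exit: bottleneck 6, flow now 18.
Augment Hall→Lobby→Exit: bottleneck 4, flow now 22.
No augmenting path remains; maximum flow = 22.
By max-flow min-cut, the minimum cut capacity equals the max flow.
In the residual graph, reachable from Hall: {Hall, C2, StairC, Lobby}.
Min-cut edges: Hall→Exit (12), C2→Exit (6), Lobby→Exit (4); capacity 12 + 6 + 4 = 22.

22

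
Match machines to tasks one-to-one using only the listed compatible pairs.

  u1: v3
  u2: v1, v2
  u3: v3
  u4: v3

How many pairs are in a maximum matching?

2

Unit-capacity flow: source→left, listed edges, right→sink; max matching = max flow.
Augmenting path u1→v3 (+1); matched 1.
Augmenting path u2→v1 (+1); matched 2.
No augmenting path remains; maximum matching = 2.
König certificate: {u2, v3} is a vertex cover of size 2 (every listed pair touches it), so no matching can be larger.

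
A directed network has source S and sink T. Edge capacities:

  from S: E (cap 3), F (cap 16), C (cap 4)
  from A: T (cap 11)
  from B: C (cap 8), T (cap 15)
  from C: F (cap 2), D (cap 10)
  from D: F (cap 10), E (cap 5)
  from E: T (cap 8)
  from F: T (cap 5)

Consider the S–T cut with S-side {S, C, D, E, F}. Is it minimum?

No — its capacity is 13, but the minimum cut has capacity 12.

Given cut capacity: 8 + 5 = 13.
Augment S→E→T: bottleneck 3, flow now 3.
Augment S→F→T: bottleneck 5, flow now 8.
Augment S→C→D→E→T: bottleneck 4, flow now 12.
No augmenting path remains; maximum flow = 12.
In the residual graph, reachable from S: {S, F}.
Min-cut edges: S→C (4), S→E (3), F→T (5); capacity 4 + 3 + 5 = 12.
Cut capacity 13 exceeds the max flow 12, so it is not minimum.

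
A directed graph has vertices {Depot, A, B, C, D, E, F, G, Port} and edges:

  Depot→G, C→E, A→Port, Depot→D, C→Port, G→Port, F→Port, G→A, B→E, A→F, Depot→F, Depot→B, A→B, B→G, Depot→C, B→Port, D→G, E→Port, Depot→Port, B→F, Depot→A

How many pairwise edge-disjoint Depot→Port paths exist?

Assign every edge capacity 1; by Menger, the answer equals the max flow.
Path Depot→Port (+1); total 1.
Path Depot→A→Port (+1); total 2.
Path Depot→B→Port (+1); total 3.
Path Depot→C→Port (+1); total 4.
Path Depot→F→Port (+1); total 5.
Path Depot→G→Port (+1); total 6.
Path Depot→D→G→A→B→E→Port (+1); total 7.
No residual Depot→Port path; max flow = 7.
Certifying cut of size 7: {Depot→A, Depot→B, Depot→C, Depot→D, Depot→F, Depot→G, Depot→Port}.

7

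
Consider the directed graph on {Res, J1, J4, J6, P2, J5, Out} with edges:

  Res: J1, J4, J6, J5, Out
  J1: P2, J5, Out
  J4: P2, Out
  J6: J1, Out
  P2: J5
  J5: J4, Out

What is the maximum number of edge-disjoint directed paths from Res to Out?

5

Assign every edge capacity 1; by Menger, the answer equals the max flow.
Path Res→Out (+1); total 1.
Path Res→J1→Out (+1); total 2.
Path Res→J4→Out (+1); total 3.
Path Res→J6→Out (+1); total 4.
Path Res→J5→Out (+1); total 5.
No residual Res→Out path; max flow = 5.
Certifying cut of size 5: {Res→J1, Res→J4, Res→J5, Res→J6, Res→Out}.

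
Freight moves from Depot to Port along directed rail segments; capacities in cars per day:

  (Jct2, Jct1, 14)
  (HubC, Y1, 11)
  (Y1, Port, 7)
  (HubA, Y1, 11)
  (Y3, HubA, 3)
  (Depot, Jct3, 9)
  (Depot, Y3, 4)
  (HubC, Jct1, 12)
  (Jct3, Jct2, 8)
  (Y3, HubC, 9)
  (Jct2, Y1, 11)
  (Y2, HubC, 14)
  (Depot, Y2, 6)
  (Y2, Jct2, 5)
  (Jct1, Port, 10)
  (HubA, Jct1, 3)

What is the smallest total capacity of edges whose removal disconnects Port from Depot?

Augment Depot→Y2→HubC→Y1→Port: bottleneck 6, flow now 6.
Augment Depot→Jct3→Jct2→Y1→Port: bottleneck 1, flow now 7.
Augment Depot→Jct3→Jct2→Jct1→Port: bottleneck 7, flow now 14.
Augment Depot→Y3→HubC→Jct1→Port: bottleneck 3, flow now 17.
No augmenting path remains; maximum flow = 17.
By max-flow min-cut, the minimum cut capacity equals the max flow.
In the residual graph, reachable from Depot: {Depot, Y2, Jct3, Y3, HubC, HubA, Jct2, Y1, Jct1}.
Min-cut edges: Y1→Port (7), Jct1→Port (10); capacity 7 + 10 = 17.

17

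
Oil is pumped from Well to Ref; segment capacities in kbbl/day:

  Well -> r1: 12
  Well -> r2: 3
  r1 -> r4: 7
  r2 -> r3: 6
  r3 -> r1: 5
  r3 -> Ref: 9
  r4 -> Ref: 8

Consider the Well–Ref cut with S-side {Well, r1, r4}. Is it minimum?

Given cut capacity: 3 + 8 = 11.
Augment Well→r1→r4→Ref: bottleneck 7, flow now 7.
Augment Well→r2→r3→Ref: bottleneck 3, flow now 10.
No augmenting path remains; maximum flow = 10.
In the residual graph, reachable from Well: {Well, r1}.
Min-cut edges: Well→r2 (3), r1→r4 (7); capacity 3 + 7 = 10.
Cut capacity 11 exceeds the max flow 10, so it is not minimum.

No — its capacity is 11, but the minimum cut has capacity 10.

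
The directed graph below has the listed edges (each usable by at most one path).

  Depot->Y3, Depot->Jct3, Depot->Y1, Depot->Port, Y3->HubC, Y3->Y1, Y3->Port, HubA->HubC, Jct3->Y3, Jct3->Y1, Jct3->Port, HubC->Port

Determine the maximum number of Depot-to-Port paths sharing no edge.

Assign every edge capacity 1; by Menger, the answer equals the max flow.
Path Depot→Port (+1); total 1.
Path Depot→Y3→Port (+1); total 2.
Path Depot→Jct3→Port (+1); total 3.
No residual Depot→Port path; max flow = 3.
Certifying cut of size 3: {Depot→Jct3, Depot→Port, Depot→Y3}.

3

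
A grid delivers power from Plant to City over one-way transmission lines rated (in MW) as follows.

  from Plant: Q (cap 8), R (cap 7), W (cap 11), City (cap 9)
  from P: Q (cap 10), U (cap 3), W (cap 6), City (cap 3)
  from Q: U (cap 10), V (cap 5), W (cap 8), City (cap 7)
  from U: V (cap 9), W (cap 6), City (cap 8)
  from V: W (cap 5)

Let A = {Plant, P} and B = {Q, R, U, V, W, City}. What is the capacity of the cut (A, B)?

57

Edges leaving {Plant, P}: Plant→Q (8), Plant→R (7), Plant→W (11), Plant→City (9), P→Q (10), P→U (3), P→W (6), P→City (3).
Cut capacity = 8 + 7 + 11 + 9 + 10 + 3 + 6 + 3 = 57.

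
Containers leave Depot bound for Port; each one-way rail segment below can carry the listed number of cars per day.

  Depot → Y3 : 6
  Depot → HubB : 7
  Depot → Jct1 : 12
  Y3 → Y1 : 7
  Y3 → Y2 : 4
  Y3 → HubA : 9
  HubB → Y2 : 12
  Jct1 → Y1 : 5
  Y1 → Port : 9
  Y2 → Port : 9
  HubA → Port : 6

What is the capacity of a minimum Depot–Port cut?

Augment Depot→Y3→Y1→Port: bottleneck 6, flow now 6.
Augment Depot→HubB→Y2→Port: bottleneck 7, flow now 13.
Augment Depot→Jct1→Y1→Port: bottleneck 3, flow now 16.
Augment Depot→Jct1→Y1→Y3→Y2→Port: bottleneck 2, flow now 18. (uses reverse residual edge)
No augmenting path remains; maximum flow = 18.
By max-flow min-cut, the minimum cut capacity equals the max flow.
In the residual graph, reachable from Depot: {Depot, Jct1}.
Min-cut edges: Depot→Y3 (6), Depot→HubB (7), Jct1→Y1 (5); capacity 6 + 7 + 5 = 18.

18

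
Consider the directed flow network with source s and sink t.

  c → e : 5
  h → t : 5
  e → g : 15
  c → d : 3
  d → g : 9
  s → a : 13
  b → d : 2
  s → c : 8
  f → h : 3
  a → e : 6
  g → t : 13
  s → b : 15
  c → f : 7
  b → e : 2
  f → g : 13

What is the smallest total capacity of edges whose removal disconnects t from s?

Augment s→a→e→g→t: bottleneck 6, flow now 6.
Augment s→b→d→g→t: bottleneck 2, flow now 8.
Augment s→b→e→g→t: bottleneck 2, flow now 10.
Augment s→c→d→g→t: bottleneck 3, flow now 13.
Augment s→c→f→h→t: bottleneck 3, flow now 16.
No augmenting path remains; maximum flow = 16.
By max-flow min-cut, the minimum cut capacity equals the max flow.
In the residual graph, reachable from s: {s, a, b, c, d, e, f, g}.
Min-cut edges: f→h (3), g→t (13); capacity 3 + 13 = 16.

16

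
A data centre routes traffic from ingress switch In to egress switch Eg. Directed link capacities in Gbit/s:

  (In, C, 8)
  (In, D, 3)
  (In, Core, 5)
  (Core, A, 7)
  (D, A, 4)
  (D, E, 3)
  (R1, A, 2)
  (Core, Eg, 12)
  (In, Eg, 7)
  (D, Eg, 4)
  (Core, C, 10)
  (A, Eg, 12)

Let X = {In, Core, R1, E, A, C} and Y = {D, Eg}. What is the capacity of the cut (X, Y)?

34

Edges leaving {In, Core, R1, E, A, C}: In→D (3), In→Eg (7), Core→Eg (12), A→Eg (12).
Cut capacity = 3 + 7 + 12 + 12 = 34.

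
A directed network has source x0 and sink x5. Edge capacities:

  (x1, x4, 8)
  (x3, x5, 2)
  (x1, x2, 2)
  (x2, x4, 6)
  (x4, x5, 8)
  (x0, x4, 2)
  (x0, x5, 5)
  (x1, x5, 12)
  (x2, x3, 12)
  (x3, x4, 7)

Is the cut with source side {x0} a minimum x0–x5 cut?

Given cut capacity: 2 + 5 = 7.
Augment x0→x5: bottleneck 5, flow now 5.
Augment x0→x4→x5: bottleneck 2, flow now 7.
No augmenting path remains; maximum flow = 7.
Cut capacity 7 equals the max flow, so it is a minimum cut.

Yes — it is a minimum cut (capacity 7).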